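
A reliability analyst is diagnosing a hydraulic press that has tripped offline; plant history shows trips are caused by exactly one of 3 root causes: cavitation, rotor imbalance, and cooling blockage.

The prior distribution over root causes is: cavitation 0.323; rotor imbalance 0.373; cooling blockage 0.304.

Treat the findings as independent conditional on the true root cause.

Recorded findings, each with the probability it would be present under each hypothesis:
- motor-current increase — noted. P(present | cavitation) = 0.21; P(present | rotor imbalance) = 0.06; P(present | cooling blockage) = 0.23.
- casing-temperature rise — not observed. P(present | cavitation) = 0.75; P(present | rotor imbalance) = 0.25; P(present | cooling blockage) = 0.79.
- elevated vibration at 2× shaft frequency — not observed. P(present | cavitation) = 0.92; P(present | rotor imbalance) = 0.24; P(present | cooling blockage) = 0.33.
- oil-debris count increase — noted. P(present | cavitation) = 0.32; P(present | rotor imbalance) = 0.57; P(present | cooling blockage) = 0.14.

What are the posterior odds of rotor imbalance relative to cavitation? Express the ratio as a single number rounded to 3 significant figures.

16.7

The normalizing constant cancels in an odds ratio, so compute prior × likelihood for the two hypotheses only (using 1 − P(present | H) for each absent finding):
  rotor imbalance: 0.373 × 0.06 × (1 − 0.25) × (1 − 0.24) × 0.57 = 0.0072713
  cavitation: 0.323 × 0.21 × (1 − 0.75) × (1 − 0.92) × 0.32 = 0.00043411
Odds(rotor imbalance : cavitation) = 0.0072713 / 0.00043411 ≈ 16.7.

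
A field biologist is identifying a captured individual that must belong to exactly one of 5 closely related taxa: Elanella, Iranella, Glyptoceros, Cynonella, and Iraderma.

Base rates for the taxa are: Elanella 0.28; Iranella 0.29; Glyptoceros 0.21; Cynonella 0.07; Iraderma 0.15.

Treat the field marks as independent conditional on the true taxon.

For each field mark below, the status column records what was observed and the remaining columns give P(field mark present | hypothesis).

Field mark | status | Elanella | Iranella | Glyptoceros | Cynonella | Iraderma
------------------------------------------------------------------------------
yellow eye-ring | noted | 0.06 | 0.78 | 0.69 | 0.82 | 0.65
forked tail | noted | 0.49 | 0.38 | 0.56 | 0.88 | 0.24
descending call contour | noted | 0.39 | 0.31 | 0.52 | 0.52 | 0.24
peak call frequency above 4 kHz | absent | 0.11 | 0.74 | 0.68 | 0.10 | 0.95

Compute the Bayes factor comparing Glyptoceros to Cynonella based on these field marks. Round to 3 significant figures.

0.190

Take the product of per-field mark likelihoods under each hypothesis (using 1 − P(present | H) for each absent field mark), then divide.
  Glyptoceros: 0.69 × 0.56 × 0.52 × (1 − 0.68) = 0.064297
  Cynonella: 0.82 × 0.88 × 0.52 × (1 − 0.10) = 0.33771
Bayes factor = 0.064297 / 0.33771 ≈ 0.190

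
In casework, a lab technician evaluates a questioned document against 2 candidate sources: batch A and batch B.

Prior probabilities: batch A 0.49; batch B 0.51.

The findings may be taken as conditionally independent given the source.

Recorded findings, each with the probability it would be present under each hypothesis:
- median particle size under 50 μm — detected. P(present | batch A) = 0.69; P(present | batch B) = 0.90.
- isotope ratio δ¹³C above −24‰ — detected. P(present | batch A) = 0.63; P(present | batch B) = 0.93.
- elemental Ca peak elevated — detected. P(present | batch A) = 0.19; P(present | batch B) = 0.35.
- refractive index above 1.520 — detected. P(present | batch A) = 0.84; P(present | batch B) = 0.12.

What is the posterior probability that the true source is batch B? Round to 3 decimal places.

0.345

Multiply each prior by the joint likelihood of the evidence pattern:
  batch A: 0.49 × 0.69 × 0.63 × 0.19 × 0.84 = 0.033995
  batch B: 0.51 × 0.90 × 0.93 × 0.35 × 0.12 = 0.017929
Normalizing constant Z = 0.033995 + 0.017929 = 0.051924.
P(batch B | evidence) = 0.017929 / 0.051924 ≈ 0.345.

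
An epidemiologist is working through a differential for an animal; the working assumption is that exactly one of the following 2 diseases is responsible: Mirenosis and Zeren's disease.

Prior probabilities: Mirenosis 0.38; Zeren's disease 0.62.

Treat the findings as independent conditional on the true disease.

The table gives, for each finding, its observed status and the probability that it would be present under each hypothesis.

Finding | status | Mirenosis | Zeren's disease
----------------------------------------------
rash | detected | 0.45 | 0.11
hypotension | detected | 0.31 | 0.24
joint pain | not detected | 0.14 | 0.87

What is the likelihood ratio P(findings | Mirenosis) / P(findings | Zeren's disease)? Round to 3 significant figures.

35.0

The Bayes factor is the ratio of the joint likelihoods of the evidence pattern under the two hypotheses (using 1 − P(present | H) for each absent finding).
  Mirenosis: 0.45 × 0.31 × (1 − 0.14) = 0.11997
  Zeren's disease: 0.11 × 0.24 × (1 − 0.87) = 0.003432
Bayes factor = 0.11997 / 0.003432 ≈ 35.0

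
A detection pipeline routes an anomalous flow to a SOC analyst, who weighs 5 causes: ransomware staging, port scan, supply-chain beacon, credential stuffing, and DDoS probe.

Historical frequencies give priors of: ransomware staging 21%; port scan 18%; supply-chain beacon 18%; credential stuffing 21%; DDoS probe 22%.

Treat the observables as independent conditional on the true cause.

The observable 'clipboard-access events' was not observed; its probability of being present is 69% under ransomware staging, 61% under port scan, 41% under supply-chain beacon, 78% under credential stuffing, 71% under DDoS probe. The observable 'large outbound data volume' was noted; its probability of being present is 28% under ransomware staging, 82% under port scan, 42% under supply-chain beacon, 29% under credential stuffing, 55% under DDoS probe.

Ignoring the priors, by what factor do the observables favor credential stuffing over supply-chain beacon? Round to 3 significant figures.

The Bayes factor is the ratio of the joint likelihoods of the observable pattern under the two hypotheses (using 1 − P(present | H) for each absent observable).
  credential stuffing: (1 − 0.78) × 0.29 = 0.0638
  supply-chain beacon: (1 − 0.41) × 0.42 = 0.2478
Bayes factor = 0.0638 / 0.2478 ≈ 0.257

0.257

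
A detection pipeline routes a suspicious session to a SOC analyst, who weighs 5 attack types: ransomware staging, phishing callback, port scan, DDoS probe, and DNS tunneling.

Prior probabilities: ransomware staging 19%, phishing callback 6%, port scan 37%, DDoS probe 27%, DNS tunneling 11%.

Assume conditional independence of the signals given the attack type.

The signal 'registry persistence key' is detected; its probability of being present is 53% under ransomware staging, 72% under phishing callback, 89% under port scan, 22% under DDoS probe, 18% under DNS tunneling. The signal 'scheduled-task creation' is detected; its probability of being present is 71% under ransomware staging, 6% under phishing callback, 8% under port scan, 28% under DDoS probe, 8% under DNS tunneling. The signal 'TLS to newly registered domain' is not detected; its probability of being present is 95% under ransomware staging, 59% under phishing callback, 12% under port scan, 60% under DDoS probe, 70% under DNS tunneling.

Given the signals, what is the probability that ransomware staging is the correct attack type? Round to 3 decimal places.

For each hypothesis, the unnormalized posterior weight is prior × product of the signal likelihoods (using 1 − P(present | H) for each absent signal):
  ransomware staging: 0.19 × 0.53 × 0.71 × (1 − 0.95) = 0.0035749
  phishing callback: 0.06 × 0.72 × 0.06 × (1 − 0.59) = 0.0010627
  port scan: 0.37 × 0.89 × 0.08 × (1 − 0.12) = 0.023183
  DDoS probe: 0.27 × 0.22 × 0.28 × (1 − 0.60) = 0.0066528
  DNS tunneling: 0.11 × 0.18 × 0.08 × (1 − 0.70) = 0.0004752
Marginal likelihood of the evidence = 0.034948.
P(ransomware staging | evidence) = 0.0035749 / 0.034948 ≈ 0.102.

0.102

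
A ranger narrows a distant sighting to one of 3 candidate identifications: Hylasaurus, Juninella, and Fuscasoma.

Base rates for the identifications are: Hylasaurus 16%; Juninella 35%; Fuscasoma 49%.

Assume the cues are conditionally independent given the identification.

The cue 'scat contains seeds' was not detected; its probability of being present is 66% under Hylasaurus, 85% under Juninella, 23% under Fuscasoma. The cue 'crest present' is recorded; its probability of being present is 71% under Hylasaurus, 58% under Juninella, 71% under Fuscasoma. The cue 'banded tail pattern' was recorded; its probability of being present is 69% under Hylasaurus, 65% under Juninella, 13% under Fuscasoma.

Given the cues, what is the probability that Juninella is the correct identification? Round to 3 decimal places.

0.244

For each hypothesis, the unnormalized posterior weight is prior × product of the cue likelihoods (using 1 − P(present | H) for each absent cue):
  Hylasaurus: 0.16 × (1 − 0.66) × 0.71 × 0.69 = 0.026651
  Juninella: 0.35 × (1 − 0.85) × 0.58 × 0.65 = 0.019793
  Fuscasoma: 0.49 × (1 − 0.23) × 0.71 × 0.13 = 0.034825
Marginal likelihood of the evidence = 0.081268.
P(Juninella | evidence) = 0.019793 / 0.081268 ≈ 0.244.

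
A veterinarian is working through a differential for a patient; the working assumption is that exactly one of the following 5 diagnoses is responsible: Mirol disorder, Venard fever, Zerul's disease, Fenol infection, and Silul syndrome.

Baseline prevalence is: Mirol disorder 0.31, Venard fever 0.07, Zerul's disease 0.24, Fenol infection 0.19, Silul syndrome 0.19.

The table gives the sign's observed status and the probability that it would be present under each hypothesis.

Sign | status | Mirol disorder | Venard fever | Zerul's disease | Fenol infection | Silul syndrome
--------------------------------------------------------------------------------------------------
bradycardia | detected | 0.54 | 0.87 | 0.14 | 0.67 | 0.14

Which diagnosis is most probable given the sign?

Mirol disorder

Multiply each prior by the likelihood of the sign:
  Mirol disorder: 0.31 × 0.54 = 0.1674
  Venard fever: 0.07 × 0.87 = 0.0609
  Zerul's disease: 0.24 × 0.14 = 0.0336
  Fenol infection: 0.19 × 0.67 = 0.1273
  Silul syndrome: 0.19 × 0.14 = 0.0266
The unnormalized weights sum to 0.4158.
P(Mirol disorder | evidence) ≈ 0.1674 / 0.4158 ≈ 0.403
P(Venard fever | evidence) ≈ 0.0609 / 0.4158 ≈ 0.146
P(Zerul's disease | evidence) ≈ 0.0336 / 0.4158 ≈ 0.081
P(Fenol infection | evidence) ≈ 0.1273 / 0.4158 ≈ 0.306
P(Silul syndrome | evidence) ≈ 0.0266 / 0.4158 ≈ 0.064
The largest is 0.403, so Mirol disorder is most probable.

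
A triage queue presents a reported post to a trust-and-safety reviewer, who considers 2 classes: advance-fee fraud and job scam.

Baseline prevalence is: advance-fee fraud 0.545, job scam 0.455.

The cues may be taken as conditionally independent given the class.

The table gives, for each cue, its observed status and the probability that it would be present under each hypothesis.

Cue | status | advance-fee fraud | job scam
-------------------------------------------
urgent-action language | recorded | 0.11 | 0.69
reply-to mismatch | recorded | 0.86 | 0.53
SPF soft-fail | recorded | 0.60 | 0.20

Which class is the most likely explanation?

job scam

By Bayes' rule with conditional independence, the unnormalized weight for each hypothesis is prior × ∏ likelihoods:
  advance-fee fraud: 0.545 × 0.11 × 0.86 × 0.60 = 0.030934
  job scam: 0.455 × 0.69 × 0.53 × 0.20 = 0.033279
Marginal likelihood of the evidence = 0.064213.
P(advance-fee fraud | evidence) ≈ 0.030934 / 0.064213 ≈ 0.482
P(job scam | evidence) ≈ 0.033279 / 0.064213 ≈ 0.518
The largest is 0.518, so job scam is most probable.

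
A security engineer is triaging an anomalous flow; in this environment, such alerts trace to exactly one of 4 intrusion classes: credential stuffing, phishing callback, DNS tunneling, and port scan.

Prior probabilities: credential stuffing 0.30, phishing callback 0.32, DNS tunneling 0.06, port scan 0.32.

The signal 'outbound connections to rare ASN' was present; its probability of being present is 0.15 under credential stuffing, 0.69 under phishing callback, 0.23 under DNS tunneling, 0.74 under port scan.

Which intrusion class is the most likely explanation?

port scan

For each hypothesis, the unnormalized posterior weight is prior × likelihood:
  credential stuffing: 0.30 × 0.15 = 0.045
  phishing callback: 0.32 × 0.69 = 0.2208
  DNS tunneling: 0.06 × 0.23 = 0.0138
  port scan: 0.32 × 0.74 = 0.2368
Normalizing constant Z = 0.045 + 0.2208 + 0.0138 + 0.2368 = 0.5164.
P(credential stuffing | evidence) ≈ 0.045 / 0.5164 ≈ 0.087
P(phishing callback | evidence) ≈ 0.2208 / 0.5164 ≈ 0.428
P(DNS tunneling | evidence) ≈ 0.0138 / 0.5164 ≈ 0.027
P(port scan | evidence) ≈ 0.2368 / 0.5164 ≈ 0.459
The largest is 0.459, so port scan is most probable.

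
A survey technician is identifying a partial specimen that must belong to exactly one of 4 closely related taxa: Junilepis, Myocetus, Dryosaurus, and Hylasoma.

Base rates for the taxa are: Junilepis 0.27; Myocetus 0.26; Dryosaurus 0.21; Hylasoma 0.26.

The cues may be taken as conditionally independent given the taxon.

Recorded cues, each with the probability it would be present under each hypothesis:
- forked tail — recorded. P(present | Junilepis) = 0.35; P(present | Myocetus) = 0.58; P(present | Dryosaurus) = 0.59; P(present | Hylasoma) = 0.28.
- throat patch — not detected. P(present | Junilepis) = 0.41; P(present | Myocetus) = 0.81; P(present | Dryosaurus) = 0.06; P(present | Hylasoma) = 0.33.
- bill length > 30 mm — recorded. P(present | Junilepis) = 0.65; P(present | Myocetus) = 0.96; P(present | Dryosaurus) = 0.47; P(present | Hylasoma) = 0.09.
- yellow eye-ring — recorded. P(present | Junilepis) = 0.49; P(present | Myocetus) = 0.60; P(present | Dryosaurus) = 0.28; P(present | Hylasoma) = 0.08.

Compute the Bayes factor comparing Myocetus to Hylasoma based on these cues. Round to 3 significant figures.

Take the product of per-cue likelihoods under each hypothesis (using 1 − P(present | H) for each absent cue), then divide.
  Myocetus: 0.58 × (1 − 0.81) × 0.96 × 0.60 = 0.063475
  Hylasoma: 0.28 × (1 − 0.33) × 0.09 × 0.08 = 0.0013507
Bayes factor = 0.063475 / 0.0013507 ≈ 47.0

47.0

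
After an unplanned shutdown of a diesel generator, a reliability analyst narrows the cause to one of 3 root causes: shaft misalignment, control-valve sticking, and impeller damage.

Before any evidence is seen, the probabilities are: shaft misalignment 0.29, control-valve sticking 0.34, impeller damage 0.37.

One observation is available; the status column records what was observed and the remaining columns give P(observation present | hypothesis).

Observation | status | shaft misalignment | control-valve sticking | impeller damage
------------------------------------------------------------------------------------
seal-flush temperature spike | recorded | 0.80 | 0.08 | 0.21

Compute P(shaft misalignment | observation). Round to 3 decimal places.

Multiply each prior by the likelihood of the observation:
  shaft misalignment: 0.29 × 0.80 = 0.232
  control-valve sticking: 0.34 × 0.08 = 0.0272
  impeller damage: 0.37 × 0.21 = 0.0777
Normalizing constant Z = 0.232 + 0.0272 + 0.0777 = 0.3369.
P(shaft misalignment | evidence) = 0.232 / 0.3369 ≈ 0.689.

0.689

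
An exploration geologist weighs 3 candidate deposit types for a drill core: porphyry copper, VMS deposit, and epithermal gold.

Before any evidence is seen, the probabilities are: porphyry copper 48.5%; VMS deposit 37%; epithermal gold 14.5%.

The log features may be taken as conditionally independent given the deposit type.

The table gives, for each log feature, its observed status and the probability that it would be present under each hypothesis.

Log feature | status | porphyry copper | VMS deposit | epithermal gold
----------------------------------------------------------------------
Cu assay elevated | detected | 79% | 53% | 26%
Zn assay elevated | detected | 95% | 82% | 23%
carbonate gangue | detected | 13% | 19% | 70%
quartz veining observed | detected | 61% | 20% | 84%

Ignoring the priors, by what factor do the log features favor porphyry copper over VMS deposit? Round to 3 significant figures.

Take the product of per-log feature likelihoods under each hypothesis, then divide.
  porphyry copper: 0.79 × 0.95 × 0.13 × 0.61 = 0.059515
  VMS deposit: 0.53 × 0.82 × 0.19 × 0.20 = 0.016515
Bayes factor = 0.059515 / 0.016515 ≈ 3.60

3.60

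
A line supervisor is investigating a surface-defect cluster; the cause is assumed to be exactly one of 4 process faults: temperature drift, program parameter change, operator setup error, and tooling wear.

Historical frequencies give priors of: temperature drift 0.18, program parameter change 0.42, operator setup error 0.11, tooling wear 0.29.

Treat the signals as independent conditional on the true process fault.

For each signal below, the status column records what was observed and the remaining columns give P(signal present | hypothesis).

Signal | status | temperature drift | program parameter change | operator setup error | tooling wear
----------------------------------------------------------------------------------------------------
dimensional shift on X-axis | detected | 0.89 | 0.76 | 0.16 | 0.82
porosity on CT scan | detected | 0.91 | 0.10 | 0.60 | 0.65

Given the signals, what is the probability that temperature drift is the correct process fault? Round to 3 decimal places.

0.425

Multiply each prior by the joint likelihood of the signal pattern:
  temperature drift: 0.18 × 0.89 × 0.91 = 0.14578
  program parameter change: 0.42 × 0.76 × 0.10 = 0.03192
  operator setup error: 0.11 × 0.16 × 0.60 = 0.01056
  tooling wear: 0.29 × 0.82 × 0.65 = 0.15457
Normalizing constant Z = 0.14578 + 0.03192 + 0.01056 + 0.15457 = 0.34283.
P(temperature drift | evidence) = 0.14578 / 0.34283 ≈ 0.425.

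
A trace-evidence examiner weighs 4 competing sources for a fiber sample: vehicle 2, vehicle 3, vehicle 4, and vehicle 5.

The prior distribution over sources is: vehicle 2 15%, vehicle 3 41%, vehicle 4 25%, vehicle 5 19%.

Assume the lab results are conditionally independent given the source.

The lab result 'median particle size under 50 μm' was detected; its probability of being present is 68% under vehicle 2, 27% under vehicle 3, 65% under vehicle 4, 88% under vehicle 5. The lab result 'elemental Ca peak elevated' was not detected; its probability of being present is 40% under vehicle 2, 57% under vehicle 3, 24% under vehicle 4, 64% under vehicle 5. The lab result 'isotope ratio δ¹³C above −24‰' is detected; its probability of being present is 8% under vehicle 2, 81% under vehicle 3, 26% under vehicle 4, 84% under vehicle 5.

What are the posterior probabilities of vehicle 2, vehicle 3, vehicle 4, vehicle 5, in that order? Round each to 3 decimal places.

0.039, 0.306, 0.255, 0.401

Multiply each prior by the joint likelihood of the lab result pattern (using 1 − P(present | H) for each absent lab result):
  vehicle 2: 0.15 × 0.68 × (1 − 0.40) × 0.08 = 0.004896
  vehicle 3: 0.41 × 0.27 × (1 − 0.57) × 0.81 = 0.038557
  vehicle 4: 0.25 × 0.65 × (1 − 0.24) × 0.26 = 0.03211
  vehicle 5: 0.19 × 0.88 × (1 − 0.64) × 0.84 = 0.050561
Marginal likelihood of the evidence = 0.12612.
P(vehicle 2 | evidence) = 0.004896 / 0.12612 ≈ 0.039
P(vehicle 3 | evidence) = 0.038557 / 0.12612 ≈ 0.306
P(vehicle 4 | evidence) = 0.03211 / 0.12612 ≈ 0.255
P(vehicle 5 | evidence) = 0.050561 / 0.12612 ≈ 0.401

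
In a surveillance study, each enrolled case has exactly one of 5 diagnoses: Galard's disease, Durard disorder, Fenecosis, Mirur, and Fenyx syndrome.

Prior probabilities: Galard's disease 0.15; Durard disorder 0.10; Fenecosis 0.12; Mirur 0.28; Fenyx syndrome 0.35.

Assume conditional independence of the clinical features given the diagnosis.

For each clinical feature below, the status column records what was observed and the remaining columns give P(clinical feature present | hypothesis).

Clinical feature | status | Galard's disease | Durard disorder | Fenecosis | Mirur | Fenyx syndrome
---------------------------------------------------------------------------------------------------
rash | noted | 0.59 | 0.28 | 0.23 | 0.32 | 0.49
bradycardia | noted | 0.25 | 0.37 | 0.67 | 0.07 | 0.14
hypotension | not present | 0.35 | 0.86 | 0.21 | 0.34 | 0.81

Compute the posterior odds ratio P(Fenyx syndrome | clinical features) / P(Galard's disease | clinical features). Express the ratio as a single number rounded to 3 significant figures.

Posterior odds equal prior odds times the likelihood ratio; only the two competing hypotheses matter (using 1 − P(present | H) for each absent clinical feature).
  Fenyx syndrome: 0.35 × 0.49 × 0.14 × (1 − 0.81) = 0.0045619
  Galard's disease: 0.15 × 0.59 × 0.25 × (1 − 0.35) = 0.014381
Posterior odds = 0.0045619 / 0.014381 ≈ 0.317.

0.317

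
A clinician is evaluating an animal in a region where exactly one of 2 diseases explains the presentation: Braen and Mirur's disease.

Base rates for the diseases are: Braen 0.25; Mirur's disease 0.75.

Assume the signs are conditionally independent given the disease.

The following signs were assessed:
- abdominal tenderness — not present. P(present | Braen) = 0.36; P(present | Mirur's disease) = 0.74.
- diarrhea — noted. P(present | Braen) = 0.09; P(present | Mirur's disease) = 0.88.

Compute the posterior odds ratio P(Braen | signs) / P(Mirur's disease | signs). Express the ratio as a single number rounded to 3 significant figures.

0.0839

Posterior odds equal prior odds times the likelihood ratio; only the two competing hypotheses matter (using 1 − P(present | H) for each absent sign).
  Braen: 0.25 × (1 − 0.36) × 0.09 = 0.0144
  Mirur's disease: 0.75 × (1 − 0.74) × 0.88 = 0.1716
Odds(Braen : Mirur's disease) = 0.0144 / 0.1716 ≈ 0.0839.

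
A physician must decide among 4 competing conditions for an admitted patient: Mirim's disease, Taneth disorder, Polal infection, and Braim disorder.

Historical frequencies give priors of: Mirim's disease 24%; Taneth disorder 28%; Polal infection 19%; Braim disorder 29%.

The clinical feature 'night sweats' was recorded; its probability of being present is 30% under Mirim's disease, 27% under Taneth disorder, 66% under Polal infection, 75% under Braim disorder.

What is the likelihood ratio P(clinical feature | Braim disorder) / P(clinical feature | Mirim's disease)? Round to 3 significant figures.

2.50

The Bayes factor is the ratio of the two likelihoods.
  Braim disorder: 0.75
  Mirim's disease: 0.3
Bayes factor = 0.75 / 0.3 ≈ 2.50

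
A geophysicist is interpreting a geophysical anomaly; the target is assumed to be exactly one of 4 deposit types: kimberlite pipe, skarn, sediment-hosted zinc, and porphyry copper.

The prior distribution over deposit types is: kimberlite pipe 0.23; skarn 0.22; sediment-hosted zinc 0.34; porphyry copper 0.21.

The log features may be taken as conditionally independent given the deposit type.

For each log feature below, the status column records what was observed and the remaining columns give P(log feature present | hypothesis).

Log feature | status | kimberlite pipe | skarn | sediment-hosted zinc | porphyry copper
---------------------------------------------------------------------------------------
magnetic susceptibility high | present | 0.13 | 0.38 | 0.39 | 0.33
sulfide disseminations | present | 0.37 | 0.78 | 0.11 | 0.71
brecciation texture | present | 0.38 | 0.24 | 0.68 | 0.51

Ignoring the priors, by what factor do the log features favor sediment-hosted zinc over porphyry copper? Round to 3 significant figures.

The Bayes factor is the ratio of the joint likelihoods of the log feature pattern under the two hypotheses.
  sediment-hosted zinc: 0.39 × 0.11 × 0.68 = 0.029172
  porphyry copper: 0.33 × 0.71 × 0.51 = 0.11949
Bayes factor = 0.029172 / 0.11949 ≈ 0.244

0.244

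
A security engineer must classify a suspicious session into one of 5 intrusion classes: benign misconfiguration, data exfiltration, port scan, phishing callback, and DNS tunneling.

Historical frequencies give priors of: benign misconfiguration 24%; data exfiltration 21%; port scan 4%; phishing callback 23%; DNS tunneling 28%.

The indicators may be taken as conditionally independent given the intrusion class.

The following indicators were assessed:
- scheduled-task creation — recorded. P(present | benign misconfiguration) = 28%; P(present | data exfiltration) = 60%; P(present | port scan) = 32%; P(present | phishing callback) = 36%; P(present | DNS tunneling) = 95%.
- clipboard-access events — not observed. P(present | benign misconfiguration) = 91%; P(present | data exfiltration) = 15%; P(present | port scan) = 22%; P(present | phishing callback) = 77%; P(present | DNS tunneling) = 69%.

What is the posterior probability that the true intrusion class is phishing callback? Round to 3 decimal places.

Multiply each prior by the joint likelihood of the indicator pattern (using 1 − P(present | H) for each absent indicator):
  benign misconfiguration: 0.24 × 0.28 × (1 − 0.91) = 0.006048
  data exfiltration: 0.21 × 0.60 × (1 − 0.15) = 0.1071
  port scan: 0.04 × 0.32 × (1 − 0.22) = 0.009984
  phishing callback: 0.23 × 0.36 × (1 − 0.77) = 0.019044
  DNS tunneling: 0.28 × 0.95 × (1 − 0.69) = 0.08246
Marginal likelihood of the evidence = 0.22464.
P(phishing callback | evidence) = 0.019044 / 0.22464 ≈ 0.085.

0.085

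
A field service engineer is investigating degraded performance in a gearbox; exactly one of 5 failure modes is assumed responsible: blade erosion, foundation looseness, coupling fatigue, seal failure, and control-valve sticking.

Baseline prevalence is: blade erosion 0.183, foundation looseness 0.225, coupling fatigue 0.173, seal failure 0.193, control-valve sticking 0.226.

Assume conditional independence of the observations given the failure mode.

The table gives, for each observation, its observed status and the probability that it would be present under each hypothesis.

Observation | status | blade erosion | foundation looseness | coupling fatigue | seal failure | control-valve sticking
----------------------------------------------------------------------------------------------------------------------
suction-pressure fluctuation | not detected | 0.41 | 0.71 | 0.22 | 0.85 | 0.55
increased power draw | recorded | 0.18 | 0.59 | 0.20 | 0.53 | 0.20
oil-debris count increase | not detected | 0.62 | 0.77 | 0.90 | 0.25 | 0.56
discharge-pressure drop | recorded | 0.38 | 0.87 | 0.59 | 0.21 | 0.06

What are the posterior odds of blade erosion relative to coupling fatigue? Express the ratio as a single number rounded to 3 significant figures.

1.76

The normalizing constant cancels in an odds ratio, so compute prior × likelihood for the two hypotheses only (using 1 − P(present | H) for each absent observation):
  blade erosion: 0.183 × (1 − 0.41) × 0.18 × (1 − 0.62) × 0.38 = 0.0028064
  coupling fatigue: 0.173 × (1 − 0.22) × 0.20 × (1 − 0.90) × 0.59 = 0.0015923
Posterior odds = 0.0028064 / 0.0015923 ≈ 1.76.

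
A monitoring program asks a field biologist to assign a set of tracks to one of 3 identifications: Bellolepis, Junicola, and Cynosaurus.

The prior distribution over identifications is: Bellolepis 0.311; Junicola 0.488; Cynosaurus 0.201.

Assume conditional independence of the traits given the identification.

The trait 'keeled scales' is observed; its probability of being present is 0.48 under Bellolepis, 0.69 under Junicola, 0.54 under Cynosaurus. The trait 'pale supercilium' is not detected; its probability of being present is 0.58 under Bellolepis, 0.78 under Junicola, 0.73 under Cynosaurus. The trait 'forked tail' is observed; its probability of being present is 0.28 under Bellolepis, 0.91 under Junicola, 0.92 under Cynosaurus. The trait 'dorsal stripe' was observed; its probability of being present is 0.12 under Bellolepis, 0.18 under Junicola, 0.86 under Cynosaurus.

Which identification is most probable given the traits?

For each hypothesis, the unnormalized posterior weight is prior × product of the trait likelihoods (using 1 − P(present | H) for each absent trait):
  Bellolepis: 0.311 × 0.48 × (1 − 0.58) × 0.28 × 0.12 = 0.0021066
  Junicola: 0.488 × 0.69 × (1 − 0.78) × 0.91 × 0.18 = 0.012134
  Cynosaurus: 0.201 × 0.54 × (1 − 0.73) × 0.92 × 0.86 = 0.023187
The unnormalized weights sum to 0.037427.
P(Bellolepis | evidence) ≈ 0.0021066 / 0.037427 ≈ 0.056
P(Junicola | evidence) ≈ 0.012134 / 0.037427 ≈ 0.324
P(Cynosaurus | evidence) ≈ 0.023187 / 0.037427 ≈ 0.620
The largest is 0.620, so Cynosaurus is most probable.

Cynosaurus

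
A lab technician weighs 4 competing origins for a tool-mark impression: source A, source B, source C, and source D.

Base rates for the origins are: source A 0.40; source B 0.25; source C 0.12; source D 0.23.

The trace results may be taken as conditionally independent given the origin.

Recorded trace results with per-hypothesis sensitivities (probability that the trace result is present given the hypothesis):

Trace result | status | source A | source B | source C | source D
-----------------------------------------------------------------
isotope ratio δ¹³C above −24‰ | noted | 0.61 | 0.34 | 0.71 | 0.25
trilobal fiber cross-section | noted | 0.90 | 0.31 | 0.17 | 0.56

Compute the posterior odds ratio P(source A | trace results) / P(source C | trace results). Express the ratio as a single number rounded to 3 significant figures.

Unnormalized posterior weight (prior times the trace result likelihoods) for each of the two hypotheses:
  source A: 0.40 × 0.61 × 0.90 = 0.2196
  source C: 0.12 × 0.71 × 0.17 = 0.014484
Posterior odds = 0.2196 / 0.014484 ≈ 15.2.

15.2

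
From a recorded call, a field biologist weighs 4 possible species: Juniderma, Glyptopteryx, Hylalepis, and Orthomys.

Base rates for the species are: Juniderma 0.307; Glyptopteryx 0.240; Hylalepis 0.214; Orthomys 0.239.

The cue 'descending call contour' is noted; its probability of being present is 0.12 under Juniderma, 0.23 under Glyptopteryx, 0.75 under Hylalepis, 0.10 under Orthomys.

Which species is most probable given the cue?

Multiply each prior by the likelihood of the cue:
  Juniderma: 0.307 × 0.12 = 0.03684
  Glyptopteryx: 0.240 × 0.23 = 0.0552
  Hylalepis: 0.214 × 0.75 = 0.1605
  Orthomys: 0.239 × 0.10 = 0.0239
The unnormalized weights sum to 0.27644.
P(Juniderma | evidence) ≈ 0.03684 / 0.27644 ≈ 0.133
P(Glyptopteryx | evidence) ≈ 0.0552 / 0.27644 ≈ 0.200
P(Hylalepis | evidence) ≈ 0.1605 / 0.27644 ≈ 0.581
P(Orthomys | evidence) ≈ 0.0239 / 0.27644 ≈ 0.086
The largest is 0.581, so Hylalepis is most probable.

Hylalepis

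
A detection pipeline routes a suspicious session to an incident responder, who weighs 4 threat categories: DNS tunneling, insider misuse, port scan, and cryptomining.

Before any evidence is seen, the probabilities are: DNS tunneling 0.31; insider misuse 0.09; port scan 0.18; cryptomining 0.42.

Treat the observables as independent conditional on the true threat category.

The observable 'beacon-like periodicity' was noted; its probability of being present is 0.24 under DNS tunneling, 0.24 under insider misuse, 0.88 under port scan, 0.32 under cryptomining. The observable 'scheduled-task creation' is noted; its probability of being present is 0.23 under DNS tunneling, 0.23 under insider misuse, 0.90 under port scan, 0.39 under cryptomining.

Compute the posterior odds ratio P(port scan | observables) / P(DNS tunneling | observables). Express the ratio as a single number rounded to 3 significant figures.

8.33

Posterior odds equal prior odds times the likelihood ratio; only the two competing hypotheses matter.
  port scan: 0.18 × 0.88 × 0.90 = 0.14256
  DNS tunneling: 0.31 × 0.24 × 0.23 = 0.017112
Odds(port scan : DNS tunneling) = 0.14256 / 0.017112 ≈ 8.33.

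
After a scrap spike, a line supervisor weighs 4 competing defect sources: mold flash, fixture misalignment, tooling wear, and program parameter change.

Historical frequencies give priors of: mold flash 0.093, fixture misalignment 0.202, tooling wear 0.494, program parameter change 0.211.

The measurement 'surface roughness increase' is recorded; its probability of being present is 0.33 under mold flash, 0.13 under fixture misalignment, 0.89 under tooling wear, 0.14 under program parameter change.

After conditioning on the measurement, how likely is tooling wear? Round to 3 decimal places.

0.836

Multiply each prior by the likelihood of the measurement:
  mold flash: 0.093 × 0.33 = 0.03069
  fixture misalignment: 0.202 × 0.13 = 0.02626
  tooling wear: 0.494 × 0.89 = 0.43966
  program parameter change: 0.211 × 0.14 = 0.02954
The unnormalized weights sum to 0.52615.
P(tooling wear | evidence) = 0.43966 / 0.52615 ≈ 0.836.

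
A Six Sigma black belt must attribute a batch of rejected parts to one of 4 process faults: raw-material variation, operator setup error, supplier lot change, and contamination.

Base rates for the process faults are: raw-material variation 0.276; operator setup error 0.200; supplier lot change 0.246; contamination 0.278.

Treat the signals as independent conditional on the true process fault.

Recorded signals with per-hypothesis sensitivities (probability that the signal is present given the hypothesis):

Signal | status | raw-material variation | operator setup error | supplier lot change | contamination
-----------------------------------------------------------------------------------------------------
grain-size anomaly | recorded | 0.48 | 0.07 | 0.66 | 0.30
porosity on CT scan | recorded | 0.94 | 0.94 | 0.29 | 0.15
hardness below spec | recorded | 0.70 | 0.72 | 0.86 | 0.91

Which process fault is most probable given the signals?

raw-material variation

Multiply each prior by the joint likelihood of the signal pattern:
  raw-material variation: 0.276 × 0.48 × 0.94 × 0.70 = 0.087172
  operator setup error: 0.200 × 0.07 × 0.94 × 0.72 = 0.0094752
  supplier lot change: 0.246 × 0.66 × 0.29 × 0.86 = 0.040493
  contamination: 0.278 × 0.30 × 0.15 × 0.91 = 0.011384
Normalizing constant Z = 0.087172 + 0.0094752 + 0.040493 + 0.011384 = 0.14852.
P(raw-material variation | evidence) ≈ 0.087172 / 0.14852 ≈ 0.587
P(operator setup error | evidence) ≈ 0.0094752 / 0.14852 ≈ 0.064
P(supplier lot change | evidence) ≈ 0.040493 / 0.14852 ≈ 0.273
P(contamination | evidence) ≈ 0.011384 / 0.14852 ≈ 0.077
The largest is 0.587, so raw-material variation is most probable.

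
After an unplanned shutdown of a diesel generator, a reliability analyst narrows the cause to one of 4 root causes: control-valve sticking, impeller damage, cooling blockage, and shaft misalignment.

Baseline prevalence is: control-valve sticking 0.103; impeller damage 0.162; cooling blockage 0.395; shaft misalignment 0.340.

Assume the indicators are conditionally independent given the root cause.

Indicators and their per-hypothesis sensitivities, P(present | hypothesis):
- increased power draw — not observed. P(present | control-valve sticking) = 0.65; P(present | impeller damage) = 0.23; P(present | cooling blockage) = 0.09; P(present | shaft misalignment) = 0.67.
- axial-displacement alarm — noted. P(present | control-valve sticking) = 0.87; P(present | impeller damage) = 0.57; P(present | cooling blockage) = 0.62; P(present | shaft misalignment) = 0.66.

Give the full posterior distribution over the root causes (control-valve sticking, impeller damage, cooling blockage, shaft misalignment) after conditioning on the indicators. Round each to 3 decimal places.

For each hypothesis, the unnormalized posterior weight is prior × product of the indicator likelihoods (using 1 − P(present | H) for each absent indicator):
  control-valve sticking: 0.103 × (1 − 0.65) × 0.87 = 0.031363
  impeller damage: 0.162 × (1 − 0.23) × 0.57 = 0.071102
  cooling blockage: 0.395 × (1 − 0.09) × 0.62 = 0.22286
  shaft misalignment: 0.340 × (1 − 0.67) × 0.66 = 0.074052
The unnormalized weights sum to 0.39938.
P(control-valve sticking | evidence) = 0.031363 / 0.39938 ≈ 0.079
P(impeller damage | evidence) = 0.071102 / 0.39938 ≈ 0.178
P(cooling blockage | evidence) = 0.22286 / 0.39938 ≈ 0.558
P(shaft misalignment | evidence) = 0.074052 / 0.39938 ≈ 0.185

0.079, 0.178, 0.558, 0.185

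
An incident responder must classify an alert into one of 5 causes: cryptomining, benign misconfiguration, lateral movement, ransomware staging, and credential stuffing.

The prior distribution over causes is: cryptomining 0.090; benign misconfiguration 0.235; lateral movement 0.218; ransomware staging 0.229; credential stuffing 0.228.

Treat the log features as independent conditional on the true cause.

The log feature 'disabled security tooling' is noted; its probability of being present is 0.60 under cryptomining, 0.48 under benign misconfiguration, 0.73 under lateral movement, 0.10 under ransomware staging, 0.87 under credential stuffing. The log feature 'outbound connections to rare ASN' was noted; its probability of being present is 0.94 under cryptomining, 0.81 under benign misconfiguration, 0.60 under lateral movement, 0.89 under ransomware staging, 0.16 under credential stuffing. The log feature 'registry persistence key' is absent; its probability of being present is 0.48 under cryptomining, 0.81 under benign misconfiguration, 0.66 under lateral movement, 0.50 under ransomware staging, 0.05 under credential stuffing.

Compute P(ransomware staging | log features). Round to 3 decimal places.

For each hypothesis, the unnormalized posterior weight is prior × product of the log feature likelihoods (using 1 − P(present | H) for each absent log feature):
  cryptomining: 0.090 × 0.60 × 0.94 × (1 − 0.48) = 0.026395
  benign misconfiguration: 0.235 × 0.48 × 0.81 × (1 − 0.81) = 0.01736
  lateral movement: 0.218 × 0.73 × 0.60 × (1 − 0.66) = 0.032465
  ransomware staging: 0.229 × 0.10 × 0.89 × (1 − 0.50) = 0.010191
  credential stuffing: 0.228 × 0.87 × 0.16 × (1 − 0.05) = 0.030151
Marginal likelihood of the evidence = 0.11656.
P(ransomware staging | evidence) = 0.010191 / 0.11656 ≈ 0.087.

0.087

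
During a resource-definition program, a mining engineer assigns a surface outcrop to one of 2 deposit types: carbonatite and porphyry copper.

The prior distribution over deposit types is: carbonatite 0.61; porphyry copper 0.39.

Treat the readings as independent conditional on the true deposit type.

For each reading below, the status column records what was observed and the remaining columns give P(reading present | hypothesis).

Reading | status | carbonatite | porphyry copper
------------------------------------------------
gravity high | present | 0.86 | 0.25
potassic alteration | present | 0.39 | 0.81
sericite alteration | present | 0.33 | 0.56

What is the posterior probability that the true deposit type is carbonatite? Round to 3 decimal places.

For each hypothesis, the unnormalized posterior weight is prior × product of the reading likelihoods:
  carbonatite: 0.61 × 0.86 × 0.39 × 0.33 = 0.067516
  porphyry copper: 0.39 × 0.25 × 0.81 × 0.56 = 0.044226
Normalizing constant Z = 0.067516 + 0.044226 = 0.11174.
P(carbonatite | evidence) = 0.067516 / 0.11174 ≈ 0.604.

0.604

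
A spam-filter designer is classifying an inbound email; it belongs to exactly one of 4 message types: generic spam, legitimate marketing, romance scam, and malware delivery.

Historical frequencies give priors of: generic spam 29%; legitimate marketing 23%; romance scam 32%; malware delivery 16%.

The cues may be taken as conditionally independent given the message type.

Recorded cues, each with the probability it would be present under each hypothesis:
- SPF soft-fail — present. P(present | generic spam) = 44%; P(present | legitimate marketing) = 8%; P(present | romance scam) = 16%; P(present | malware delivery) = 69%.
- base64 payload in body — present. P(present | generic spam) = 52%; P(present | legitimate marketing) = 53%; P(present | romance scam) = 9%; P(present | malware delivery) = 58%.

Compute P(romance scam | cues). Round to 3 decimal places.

By Bayes' rule with conditional independence, the unnormalized weight for each hypothesis is prior × ∏ likelihoods:
  generic spam: 0.29 × 0.44 × 0.52 = 0.066352
  legitimate marketing: 0.23 × 0.08 × 0.53 = 0.009752
  romance scam: 0.32 × 0.16 × 0.09 = 0.004608
  malware delivery: 0.16 × 0.69 × 0.58 = 0.064032
Marginal likelihood of the evidence = 0.14474.
P(romance scam | evidence) = 0.004608 / 0.14474 ≈ 0.032.

0.032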